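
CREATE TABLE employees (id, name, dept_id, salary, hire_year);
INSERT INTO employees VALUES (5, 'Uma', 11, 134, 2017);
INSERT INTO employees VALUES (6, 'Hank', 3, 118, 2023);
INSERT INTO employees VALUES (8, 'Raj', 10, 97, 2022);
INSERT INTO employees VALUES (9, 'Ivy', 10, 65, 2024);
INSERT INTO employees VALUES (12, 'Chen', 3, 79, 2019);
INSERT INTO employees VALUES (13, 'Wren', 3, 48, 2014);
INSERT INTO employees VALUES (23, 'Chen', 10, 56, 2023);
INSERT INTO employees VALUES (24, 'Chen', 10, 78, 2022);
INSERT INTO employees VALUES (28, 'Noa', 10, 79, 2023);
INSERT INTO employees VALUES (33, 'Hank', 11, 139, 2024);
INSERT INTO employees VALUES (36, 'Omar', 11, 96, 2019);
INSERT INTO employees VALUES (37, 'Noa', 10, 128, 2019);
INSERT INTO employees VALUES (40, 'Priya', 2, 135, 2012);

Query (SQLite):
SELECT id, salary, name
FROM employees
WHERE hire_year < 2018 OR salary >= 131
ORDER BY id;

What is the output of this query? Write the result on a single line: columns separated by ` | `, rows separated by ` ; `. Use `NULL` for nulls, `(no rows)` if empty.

hire_year < 2018: ids {5, 13, 40}
salary >= 131: ids {5, 33, 40}
Combine with OR.

5 | 134 | Uma ; 13 | 48 | Wren ; 33 | 139 | Hank ; 40 | 135 | Priya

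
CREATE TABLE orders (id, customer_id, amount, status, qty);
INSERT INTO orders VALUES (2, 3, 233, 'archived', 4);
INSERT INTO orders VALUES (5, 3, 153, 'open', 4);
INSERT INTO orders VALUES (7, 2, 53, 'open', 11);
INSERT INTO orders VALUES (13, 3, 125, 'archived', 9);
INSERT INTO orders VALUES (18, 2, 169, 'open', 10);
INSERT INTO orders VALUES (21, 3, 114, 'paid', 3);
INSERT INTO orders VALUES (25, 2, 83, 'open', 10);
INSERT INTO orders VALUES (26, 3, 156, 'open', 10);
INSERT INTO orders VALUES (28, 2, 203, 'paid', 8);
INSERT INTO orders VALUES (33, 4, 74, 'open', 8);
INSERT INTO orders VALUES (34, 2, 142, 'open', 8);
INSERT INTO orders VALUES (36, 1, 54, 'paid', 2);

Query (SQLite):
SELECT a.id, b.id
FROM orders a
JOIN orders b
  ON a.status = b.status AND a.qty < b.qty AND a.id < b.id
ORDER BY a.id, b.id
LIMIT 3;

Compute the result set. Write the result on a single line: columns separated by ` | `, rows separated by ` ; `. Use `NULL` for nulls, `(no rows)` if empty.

2 | 13 ; 5 | 7 ; 5 | 18

Pairs (a,b) with same status, a.qty < b.qty, a.id < b.id.
status groups: archived:{2,13} open:{5,7,18,25,26,33,34} paid:{21,28,36}
Ordered by (a.id, b.id); first 3.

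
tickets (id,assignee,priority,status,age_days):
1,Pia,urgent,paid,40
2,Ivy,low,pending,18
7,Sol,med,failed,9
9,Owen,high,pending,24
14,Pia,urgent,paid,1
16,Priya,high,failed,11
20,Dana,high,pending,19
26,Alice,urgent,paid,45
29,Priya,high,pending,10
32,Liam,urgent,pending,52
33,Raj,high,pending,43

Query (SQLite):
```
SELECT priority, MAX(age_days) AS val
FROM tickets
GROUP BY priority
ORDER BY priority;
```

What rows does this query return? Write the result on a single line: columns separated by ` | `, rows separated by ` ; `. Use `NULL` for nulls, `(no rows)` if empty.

high | 43 ; low | 18 ; med | 9 ; urgent | 52

Partition tickets by priority; compute MAX(age_days) within each group.
  high: ids {9, 16, 20, 29, 33} → MAX(age_days)=43
  low: ids {2} → MAX(age_days)=18
  med: ids {7} → MAX(age_days)=9
  urgent: ids {1, 14, 26, 32} → MAX(age_days)=52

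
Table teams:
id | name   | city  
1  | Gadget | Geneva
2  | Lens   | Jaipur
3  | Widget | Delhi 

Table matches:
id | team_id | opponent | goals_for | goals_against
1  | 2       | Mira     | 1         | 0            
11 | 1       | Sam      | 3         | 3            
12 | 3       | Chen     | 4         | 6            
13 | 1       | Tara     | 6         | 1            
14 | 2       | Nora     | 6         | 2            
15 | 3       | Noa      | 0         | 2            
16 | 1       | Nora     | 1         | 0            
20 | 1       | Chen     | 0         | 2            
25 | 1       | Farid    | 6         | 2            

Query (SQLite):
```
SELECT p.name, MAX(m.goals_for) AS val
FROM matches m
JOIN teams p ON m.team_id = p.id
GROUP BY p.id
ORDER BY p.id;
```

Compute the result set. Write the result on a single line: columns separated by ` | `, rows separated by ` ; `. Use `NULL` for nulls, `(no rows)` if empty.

Gadget | 6 ; Lens | 6 ; Widget | 4

Join each matches row to its teams via team_id.
Group joined rows by teams.id; compute MAX(m.goals_for) per group.
  1: ids {11, 13, 16, 20, 25} → MAX(m.goals_for)=6
  2: ids {1, 14} → MAX(m.goals_for)=6
  3: ids {12, 15} → MAX(m.goals_for)=4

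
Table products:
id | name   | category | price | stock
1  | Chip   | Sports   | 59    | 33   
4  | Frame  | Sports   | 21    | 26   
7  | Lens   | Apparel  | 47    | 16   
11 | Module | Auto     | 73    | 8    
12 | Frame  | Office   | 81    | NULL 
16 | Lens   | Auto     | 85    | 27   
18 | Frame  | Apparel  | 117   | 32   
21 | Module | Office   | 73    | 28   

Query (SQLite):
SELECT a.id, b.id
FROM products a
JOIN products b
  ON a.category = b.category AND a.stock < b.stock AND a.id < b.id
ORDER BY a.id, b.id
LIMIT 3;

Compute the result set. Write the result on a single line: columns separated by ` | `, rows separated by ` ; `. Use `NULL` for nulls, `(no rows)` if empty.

7 | 18 ; 11 | 16

Pairs (a,b) with same category, a.stock < b.stock, a.id < b.id.
category groups: Apparel:{7,18} Auto:{11,16} Office:{12,21} Sports:{1,4}
Ordered by (a.id, b.id); first 3.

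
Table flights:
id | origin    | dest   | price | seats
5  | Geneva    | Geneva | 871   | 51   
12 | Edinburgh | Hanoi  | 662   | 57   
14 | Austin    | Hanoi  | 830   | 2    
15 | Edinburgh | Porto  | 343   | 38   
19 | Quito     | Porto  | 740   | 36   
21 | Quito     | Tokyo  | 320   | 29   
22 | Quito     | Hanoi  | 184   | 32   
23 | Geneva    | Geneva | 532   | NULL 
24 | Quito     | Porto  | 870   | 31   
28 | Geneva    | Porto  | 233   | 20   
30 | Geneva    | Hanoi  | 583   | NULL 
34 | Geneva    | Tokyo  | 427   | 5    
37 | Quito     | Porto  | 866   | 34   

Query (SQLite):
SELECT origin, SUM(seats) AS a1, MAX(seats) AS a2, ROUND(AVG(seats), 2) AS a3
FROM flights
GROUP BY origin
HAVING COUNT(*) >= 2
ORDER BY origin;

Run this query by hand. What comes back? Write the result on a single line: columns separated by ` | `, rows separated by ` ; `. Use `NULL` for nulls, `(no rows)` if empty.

Group flights by origin.
Per group compute: SUM(seats), MAX(seats), ROUND(AVG(seats), 2).
HAVING: drop groups with fewer than 2 rows.
  Austin: ids {14} → SUM(seats)=2, MAX(seats)=2, ROUND(AVG(seats), 2)=2
  Edinburgh: ids {12, 15} → SUM(seats)=95, MAX(seats)=57, ROUND(AVG(seats), 2)=47.5
  Geneva: ids {5, 23, 28, 30, 34} → SUM(seats)=76, MAX(seats)=51, ROUND(AVG(seats), 2)=25.33
  Quito: ids {19, 21, 22, 24, 37} → SUM(seats)=162, MAX(seats)=36, ROUND(AVG(seats), 2)=32.4

Edinburgh | 95 | 57 | 47.5 ; Geneva | 76 | 51 | 25.33 ; Quito | 162 | 36 | 32.4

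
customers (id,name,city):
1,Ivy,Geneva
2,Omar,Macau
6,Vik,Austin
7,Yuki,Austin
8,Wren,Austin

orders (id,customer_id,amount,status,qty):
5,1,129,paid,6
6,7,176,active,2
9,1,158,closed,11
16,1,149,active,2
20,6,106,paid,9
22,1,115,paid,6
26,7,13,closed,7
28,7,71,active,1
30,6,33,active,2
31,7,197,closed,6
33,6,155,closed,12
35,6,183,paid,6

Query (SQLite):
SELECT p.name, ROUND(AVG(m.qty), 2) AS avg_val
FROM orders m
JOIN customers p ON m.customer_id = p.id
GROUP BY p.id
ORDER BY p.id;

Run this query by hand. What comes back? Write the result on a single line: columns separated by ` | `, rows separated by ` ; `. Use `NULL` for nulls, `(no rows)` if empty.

Ivy | 6.25 ; Vik | 7.25 ; Yuki | 4

Join each orders row to its customers via customer_id.
Group joined rows by customers.id; compute ROUND(AVG(m.qty), 2) per group.
  1: ids {5, 9, 16, 22} → ROUND(AVG(m.qty), 2)=6.25
  6: ids {20, 30, 33, 35} → ROUND(AVG(m.qty), 2)=7.25
  7: ids {6, 26, 28, 31} → ROUND(AVG(m.qty), 2)=4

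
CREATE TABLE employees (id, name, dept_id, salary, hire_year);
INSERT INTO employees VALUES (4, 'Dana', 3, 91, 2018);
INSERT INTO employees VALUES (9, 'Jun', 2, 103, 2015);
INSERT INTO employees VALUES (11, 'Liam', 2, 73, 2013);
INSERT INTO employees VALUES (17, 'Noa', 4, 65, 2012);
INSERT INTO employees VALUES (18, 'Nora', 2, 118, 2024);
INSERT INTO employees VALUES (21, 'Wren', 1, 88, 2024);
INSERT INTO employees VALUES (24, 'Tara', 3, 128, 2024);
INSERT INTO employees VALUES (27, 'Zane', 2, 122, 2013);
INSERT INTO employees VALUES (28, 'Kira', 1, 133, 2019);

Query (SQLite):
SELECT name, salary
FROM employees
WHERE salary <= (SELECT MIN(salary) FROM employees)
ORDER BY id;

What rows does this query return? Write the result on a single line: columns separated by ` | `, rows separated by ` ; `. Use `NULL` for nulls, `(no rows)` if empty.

Scalar subquery: MIN(salary) over all employees rows = 65.
Keep rows where salary <= that value.

Noa | 65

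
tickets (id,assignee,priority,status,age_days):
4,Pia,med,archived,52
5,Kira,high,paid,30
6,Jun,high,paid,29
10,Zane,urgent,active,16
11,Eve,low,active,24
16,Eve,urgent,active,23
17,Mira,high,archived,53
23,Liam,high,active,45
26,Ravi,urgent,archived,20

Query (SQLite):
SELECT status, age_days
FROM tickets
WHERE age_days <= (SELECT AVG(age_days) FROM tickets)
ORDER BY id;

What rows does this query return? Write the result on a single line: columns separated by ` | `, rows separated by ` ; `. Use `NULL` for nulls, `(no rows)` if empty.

paid | 30 ; paid | 29 ; active | 16 ; active | 24 ; active | 23 ; archived | 20

Scalar subquery: AVG(age_days) over all tickets rows = 32.444444 (≈; comparison uses full precision).
Keep rows where age_days <= that value.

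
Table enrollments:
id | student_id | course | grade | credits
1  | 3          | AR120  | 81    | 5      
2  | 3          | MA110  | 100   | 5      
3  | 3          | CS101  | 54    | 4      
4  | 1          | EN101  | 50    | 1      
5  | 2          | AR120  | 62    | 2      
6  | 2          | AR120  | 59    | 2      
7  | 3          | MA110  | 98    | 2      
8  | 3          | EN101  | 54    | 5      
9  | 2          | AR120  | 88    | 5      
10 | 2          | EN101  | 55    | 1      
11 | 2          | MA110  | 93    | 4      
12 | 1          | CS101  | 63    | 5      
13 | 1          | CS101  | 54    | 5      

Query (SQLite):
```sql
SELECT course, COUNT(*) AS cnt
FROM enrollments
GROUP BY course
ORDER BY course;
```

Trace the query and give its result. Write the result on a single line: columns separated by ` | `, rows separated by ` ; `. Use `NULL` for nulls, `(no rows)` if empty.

Partition enrollments by course; compute COUNT(*) within each group.
  AR120: ids {1, 5, 6, 9} → COUNT(*)=4
  CS101: ids {3, 12, 13} → COUNT(*)=3
  EN101: ids {4, 8, 10} → COUNT(*)=3
  MA110: ids {2, 7, 11} → COUNT(*)=3

AR120 | 4 ; CS101 | 3 ; EN101 | 3 ; MA110 | 3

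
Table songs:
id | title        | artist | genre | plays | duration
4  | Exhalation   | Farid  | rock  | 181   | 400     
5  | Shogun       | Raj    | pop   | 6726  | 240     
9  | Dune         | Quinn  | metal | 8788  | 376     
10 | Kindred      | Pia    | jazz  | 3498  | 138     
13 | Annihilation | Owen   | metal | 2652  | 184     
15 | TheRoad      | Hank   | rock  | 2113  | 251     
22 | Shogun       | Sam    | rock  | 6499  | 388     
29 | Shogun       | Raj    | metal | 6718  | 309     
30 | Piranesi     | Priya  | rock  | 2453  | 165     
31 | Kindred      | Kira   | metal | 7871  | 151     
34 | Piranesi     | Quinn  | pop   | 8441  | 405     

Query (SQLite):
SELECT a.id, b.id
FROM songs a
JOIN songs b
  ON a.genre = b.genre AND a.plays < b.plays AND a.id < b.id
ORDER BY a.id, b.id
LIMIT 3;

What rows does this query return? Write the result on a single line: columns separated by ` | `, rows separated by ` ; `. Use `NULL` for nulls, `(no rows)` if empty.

Pairs (a,b) with same genre, a.plays < b.plays, a.id < b.id.
genre groups: jazz:{10} metal:{9,13,29,31} pop:{5,34} rock:{4,15,22,30}
Ordered by (a.id, b.id); first 3.

4 | 15 ; 4 | 22 ; 4 | 30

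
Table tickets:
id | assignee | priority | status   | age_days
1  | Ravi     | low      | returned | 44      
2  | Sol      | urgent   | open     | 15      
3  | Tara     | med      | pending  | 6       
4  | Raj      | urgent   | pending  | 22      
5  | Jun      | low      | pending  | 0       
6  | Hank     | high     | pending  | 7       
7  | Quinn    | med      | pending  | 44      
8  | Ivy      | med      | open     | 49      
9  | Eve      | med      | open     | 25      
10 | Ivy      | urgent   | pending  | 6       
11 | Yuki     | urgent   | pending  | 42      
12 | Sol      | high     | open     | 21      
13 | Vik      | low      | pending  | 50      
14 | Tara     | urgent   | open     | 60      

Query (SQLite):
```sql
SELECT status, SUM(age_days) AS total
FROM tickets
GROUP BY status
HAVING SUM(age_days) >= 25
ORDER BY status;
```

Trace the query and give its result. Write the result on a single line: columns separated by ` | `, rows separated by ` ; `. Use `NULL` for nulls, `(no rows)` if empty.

open | 170 ; pending | 177 ; returned | 44

Partition tickets by status; compute SUM(age_days) within each group.
HAVING: keep groups where SUM(age_days) >= 25.
  open: ids {2, 8, 9, 12, 14} → SUM(age_days)=170
  pending: ids {3, 4, 5, 6, 7, 10, 11, 13} → SUM(age_days)=177
  returned: ids {1} → SUM(age_days)=44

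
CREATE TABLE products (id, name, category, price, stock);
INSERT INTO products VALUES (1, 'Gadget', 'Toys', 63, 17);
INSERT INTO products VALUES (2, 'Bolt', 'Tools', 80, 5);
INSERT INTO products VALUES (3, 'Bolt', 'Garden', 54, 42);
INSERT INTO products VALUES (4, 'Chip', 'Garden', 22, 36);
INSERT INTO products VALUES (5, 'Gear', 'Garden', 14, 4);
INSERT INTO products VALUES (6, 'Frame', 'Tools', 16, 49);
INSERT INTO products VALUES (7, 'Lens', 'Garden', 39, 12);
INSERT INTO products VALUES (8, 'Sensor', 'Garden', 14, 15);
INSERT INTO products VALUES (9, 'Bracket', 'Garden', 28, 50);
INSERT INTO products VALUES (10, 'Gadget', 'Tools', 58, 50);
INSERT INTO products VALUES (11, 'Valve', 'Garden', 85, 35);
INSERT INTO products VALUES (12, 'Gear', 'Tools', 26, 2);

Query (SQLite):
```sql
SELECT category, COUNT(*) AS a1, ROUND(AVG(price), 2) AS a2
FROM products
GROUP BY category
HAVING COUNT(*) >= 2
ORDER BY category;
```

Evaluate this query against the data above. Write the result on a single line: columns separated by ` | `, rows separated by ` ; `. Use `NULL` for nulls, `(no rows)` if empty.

Garden | 7 | 36.57 ; Tools | 4 | 45

Group products by category.
Per group compute: COUNT(*), ROUND(AVG(price), 2).
HAVING: drop groups with fewer than 2 rows.
  Garden: ids {3, 4, 5, 7, 8, 9, 11} → COUNT(*)=7, ROUND(AVG(price), 2)=36.57
  Tools: ids {2, 6, 10, 12} → COUNT(*)=4, ROUND(AVG(price), 2)=45
  Toys: ids {1} → COUNT(*)=1, ROUND(AVG(price), 2)=63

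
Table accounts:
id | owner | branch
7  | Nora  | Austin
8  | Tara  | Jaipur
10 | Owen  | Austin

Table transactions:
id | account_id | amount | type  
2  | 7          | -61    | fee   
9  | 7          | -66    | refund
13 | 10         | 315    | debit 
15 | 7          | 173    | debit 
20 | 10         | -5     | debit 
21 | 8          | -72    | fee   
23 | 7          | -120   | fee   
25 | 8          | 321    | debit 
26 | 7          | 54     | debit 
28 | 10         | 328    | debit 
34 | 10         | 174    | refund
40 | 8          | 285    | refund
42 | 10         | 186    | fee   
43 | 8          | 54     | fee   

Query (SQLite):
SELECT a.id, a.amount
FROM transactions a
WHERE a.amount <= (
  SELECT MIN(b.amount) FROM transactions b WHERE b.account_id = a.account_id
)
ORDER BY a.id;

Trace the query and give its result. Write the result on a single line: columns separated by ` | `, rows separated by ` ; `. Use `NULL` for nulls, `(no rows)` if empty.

20 | -5 ; 21 | -72 ; 23 | -120

For each transactions row a, compute MIN(amount) over rows sharing a.account_id.
Keep row a if a.amount <= that per-group MIN.
  account_id=7: MIN(amount) = -120
  account_id=8: MIN(amount) = -72
  account_id=10: MIN(amount) = -5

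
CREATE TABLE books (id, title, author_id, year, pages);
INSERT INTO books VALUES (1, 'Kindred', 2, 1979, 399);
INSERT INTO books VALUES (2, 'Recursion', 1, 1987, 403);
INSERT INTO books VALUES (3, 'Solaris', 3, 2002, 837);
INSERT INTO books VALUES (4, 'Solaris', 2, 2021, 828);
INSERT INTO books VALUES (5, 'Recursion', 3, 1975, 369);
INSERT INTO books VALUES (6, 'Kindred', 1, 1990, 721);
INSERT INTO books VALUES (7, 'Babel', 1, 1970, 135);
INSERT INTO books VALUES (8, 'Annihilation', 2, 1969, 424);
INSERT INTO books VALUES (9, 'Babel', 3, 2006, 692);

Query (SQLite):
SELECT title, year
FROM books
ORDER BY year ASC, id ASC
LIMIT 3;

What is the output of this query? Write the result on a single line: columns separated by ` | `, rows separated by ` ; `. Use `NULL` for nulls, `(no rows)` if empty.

Annihilation | 1969 ; Babel | 1970 ; Recursion | 1975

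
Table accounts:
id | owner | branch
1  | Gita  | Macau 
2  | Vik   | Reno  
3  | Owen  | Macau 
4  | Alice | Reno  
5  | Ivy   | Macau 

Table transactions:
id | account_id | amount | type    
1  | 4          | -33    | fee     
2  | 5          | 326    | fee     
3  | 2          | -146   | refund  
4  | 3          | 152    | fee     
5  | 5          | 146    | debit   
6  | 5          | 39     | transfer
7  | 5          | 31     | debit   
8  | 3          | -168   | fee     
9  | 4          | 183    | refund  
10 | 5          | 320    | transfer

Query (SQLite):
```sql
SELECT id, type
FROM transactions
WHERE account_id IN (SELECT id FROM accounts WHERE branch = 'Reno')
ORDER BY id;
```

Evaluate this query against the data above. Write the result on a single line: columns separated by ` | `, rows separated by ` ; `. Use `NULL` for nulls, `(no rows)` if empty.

1 | fee ; 3 | refund ; 9 | refund

Inner query: accounts.id where branch = 'Reno'.
Outer: keep transactions rows whose account_id is in that set.
Inner query → {2, 4}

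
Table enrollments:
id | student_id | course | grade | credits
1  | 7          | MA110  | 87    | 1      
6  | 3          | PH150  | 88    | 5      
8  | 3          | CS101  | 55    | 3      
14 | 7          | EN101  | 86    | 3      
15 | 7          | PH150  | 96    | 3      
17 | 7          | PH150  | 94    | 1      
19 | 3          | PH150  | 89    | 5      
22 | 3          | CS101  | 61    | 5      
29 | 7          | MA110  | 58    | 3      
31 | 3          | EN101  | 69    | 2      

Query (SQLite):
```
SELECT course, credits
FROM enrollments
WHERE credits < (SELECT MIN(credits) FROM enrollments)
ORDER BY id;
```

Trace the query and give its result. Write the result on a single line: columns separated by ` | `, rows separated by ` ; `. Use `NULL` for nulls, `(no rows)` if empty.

Scalar subquery: MIN(credits) over all enrollments rows = 1.
Keep rows where credits < that value.

(no rows)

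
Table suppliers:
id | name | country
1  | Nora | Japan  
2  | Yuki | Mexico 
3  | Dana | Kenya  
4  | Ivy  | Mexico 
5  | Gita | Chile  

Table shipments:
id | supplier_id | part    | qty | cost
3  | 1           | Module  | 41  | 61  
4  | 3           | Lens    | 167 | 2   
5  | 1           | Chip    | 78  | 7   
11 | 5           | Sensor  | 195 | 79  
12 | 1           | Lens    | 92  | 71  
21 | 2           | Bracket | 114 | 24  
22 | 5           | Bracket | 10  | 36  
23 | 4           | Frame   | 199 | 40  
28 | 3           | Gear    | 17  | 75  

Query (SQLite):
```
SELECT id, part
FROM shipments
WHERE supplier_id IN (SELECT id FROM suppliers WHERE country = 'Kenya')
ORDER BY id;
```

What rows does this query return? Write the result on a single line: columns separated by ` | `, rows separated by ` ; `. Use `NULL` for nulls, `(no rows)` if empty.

Inner query: suppliers.id where country = 'Kenya'.
Outer: keep shipments rows whose supplier_id is in that set.
Inner query → {3}

4 | Lens ; 28 | Gear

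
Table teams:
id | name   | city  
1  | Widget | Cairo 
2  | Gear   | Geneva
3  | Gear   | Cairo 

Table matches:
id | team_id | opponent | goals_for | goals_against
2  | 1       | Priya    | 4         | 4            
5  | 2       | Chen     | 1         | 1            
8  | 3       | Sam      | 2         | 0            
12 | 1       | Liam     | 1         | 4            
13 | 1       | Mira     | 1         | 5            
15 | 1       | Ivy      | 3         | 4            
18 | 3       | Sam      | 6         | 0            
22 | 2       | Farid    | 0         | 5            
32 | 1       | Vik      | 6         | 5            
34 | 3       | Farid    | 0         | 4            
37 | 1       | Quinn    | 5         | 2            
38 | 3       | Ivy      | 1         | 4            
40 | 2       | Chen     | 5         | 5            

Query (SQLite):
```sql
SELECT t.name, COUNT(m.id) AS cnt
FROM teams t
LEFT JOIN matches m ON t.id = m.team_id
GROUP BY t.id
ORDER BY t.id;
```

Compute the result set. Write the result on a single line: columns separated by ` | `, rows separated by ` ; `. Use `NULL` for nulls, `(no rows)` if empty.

LEFT JOIN keeps every teams row; unmatched ones get NULL for matches columns.
Group by teams.id and compute COUNT(m.id). COUNT(col) of an all-NULL group is 0.
  1: ids {2, 12, 13, 15, 32, 37} → COUNT(m.id)=6
  2: ids {5, 22, 40} → COUNT(m.id)=3
  3: ids {8, 18, 34, 38} → COUNT(m.id)=4

Widget | 6 ; Gear | 3 ; Gear | 4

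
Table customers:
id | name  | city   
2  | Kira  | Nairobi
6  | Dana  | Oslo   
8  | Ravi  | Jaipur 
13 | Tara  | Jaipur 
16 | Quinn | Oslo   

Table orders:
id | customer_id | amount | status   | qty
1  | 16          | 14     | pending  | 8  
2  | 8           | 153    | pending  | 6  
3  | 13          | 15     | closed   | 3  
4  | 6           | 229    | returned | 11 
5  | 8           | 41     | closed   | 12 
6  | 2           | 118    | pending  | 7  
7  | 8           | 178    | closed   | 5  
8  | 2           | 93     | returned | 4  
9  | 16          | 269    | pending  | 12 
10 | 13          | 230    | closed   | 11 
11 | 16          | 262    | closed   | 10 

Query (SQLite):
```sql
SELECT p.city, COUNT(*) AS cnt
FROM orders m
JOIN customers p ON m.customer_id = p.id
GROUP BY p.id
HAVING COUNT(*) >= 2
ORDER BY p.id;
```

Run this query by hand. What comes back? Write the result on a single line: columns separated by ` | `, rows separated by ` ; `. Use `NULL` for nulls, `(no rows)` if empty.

Join each orders row to its customers via customer_id.
Group joined rows by customers.id; compute COUNT(*) per group.
HAVING: keep groups with count ≥ 2.
  2: ids {6, 8} → COUNT(*)=2
  6: ids {4} → COUNT(*)=1
  8: ids {2, 5, 7} → COUNT(*)=3
  13: ids {3, 10} → COUNT(*)=2
  16: ids {1, 9, 11} → COUNT(*)=3

Nairobi | 2 ; Jaipur | 3 ; Jaipur | 2 ; Oslo | 3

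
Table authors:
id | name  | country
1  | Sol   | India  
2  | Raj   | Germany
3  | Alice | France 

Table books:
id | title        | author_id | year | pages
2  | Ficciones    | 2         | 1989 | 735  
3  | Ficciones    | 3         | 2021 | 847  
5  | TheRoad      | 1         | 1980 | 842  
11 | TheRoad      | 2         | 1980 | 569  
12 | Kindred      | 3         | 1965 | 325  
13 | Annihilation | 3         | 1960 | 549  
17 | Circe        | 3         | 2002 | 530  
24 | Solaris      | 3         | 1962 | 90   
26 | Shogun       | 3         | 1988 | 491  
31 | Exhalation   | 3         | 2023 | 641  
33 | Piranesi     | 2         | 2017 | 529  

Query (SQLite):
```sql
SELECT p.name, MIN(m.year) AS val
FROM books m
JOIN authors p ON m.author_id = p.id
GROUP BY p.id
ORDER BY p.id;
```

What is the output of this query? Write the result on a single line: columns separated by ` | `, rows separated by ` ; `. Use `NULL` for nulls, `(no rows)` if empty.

Sol | 1980 ; Raj | 1980 ; Alice | 1960

Join each books row to its authors via author_id.
Group joined rows by authors.id; compute MIN(m.year) per group.
  1: ids {5} → MIN(m.year)=1980
  2: ids {2, 11, 33} → MIN(m.year)=1980
  3: ids {3, 12, 13, 17, 24, 26, 31} → MIN(m.year)=1960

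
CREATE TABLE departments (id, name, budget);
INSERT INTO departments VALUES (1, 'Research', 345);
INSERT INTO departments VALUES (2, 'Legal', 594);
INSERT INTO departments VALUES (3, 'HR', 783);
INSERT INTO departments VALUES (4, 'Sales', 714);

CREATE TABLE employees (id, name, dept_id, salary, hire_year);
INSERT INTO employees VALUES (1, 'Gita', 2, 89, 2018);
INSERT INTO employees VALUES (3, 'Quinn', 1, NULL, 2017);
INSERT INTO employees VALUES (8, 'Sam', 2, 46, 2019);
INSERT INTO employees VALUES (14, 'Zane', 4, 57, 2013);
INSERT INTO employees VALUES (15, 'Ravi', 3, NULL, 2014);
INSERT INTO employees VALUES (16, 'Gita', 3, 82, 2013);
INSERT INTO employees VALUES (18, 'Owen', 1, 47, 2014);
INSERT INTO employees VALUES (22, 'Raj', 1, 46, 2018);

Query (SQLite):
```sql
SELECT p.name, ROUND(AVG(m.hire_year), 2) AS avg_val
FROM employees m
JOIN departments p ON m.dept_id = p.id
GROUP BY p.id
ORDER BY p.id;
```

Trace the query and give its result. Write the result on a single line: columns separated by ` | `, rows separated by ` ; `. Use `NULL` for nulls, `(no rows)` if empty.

Research | 2016.33 ; Legal | 2018.5 ; HR | 2013.5 ; Sales | 2013

Join each employees row to its departments via dept_id.
Group joined rows by departments.id; compute ROUND(AVG(m.hire_year), 2) per group.
  1: ids {3, 18, 22} → ROUND(AVG(m.hire_year), 2)=2016.33
  2: ids {1, 8} → ROUND(AVG(m.hire_year), 2)=2018.5
  3: ids {15, 16} → ROUND(AVG(m.hire_year), 2)=2013.5
  4: ids {14} → ROUND(AVG(m.hire_year), 2)=2013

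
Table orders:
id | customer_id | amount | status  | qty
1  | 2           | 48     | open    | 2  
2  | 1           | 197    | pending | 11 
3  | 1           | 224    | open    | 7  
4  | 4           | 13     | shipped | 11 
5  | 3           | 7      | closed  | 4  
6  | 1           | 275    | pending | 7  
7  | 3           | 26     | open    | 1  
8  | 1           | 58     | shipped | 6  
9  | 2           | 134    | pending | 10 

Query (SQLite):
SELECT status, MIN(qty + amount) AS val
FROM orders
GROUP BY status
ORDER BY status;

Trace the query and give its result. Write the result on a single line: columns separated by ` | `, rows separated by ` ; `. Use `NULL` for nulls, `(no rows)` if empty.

closed | 11 ; open | 27 ; pending | 144 ; shipped | 24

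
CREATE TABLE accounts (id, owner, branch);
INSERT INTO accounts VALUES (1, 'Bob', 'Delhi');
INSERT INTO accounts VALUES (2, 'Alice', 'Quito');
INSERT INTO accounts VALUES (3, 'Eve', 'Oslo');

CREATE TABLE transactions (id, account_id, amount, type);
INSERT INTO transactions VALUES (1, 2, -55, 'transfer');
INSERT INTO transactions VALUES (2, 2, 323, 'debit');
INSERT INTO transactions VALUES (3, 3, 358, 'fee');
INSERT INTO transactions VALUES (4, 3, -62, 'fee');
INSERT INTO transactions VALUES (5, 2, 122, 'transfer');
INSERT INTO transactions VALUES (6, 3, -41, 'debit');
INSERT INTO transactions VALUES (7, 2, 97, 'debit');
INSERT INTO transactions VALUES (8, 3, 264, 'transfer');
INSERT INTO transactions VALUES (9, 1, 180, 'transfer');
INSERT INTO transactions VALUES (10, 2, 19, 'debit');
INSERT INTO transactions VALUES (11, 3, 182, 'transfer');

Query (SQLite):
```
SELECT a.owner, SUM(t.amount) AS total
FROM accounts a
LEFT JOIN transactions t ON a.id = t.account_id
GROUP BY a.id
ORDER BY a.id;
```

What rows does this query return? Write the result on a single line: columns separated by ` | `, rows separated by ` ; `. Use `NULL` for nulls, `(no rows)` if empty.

Bob | 180 ; Alice | 506 ; Eve | 701

LEFT JOIN keeps every accounts row; unmatched ones get NULL for transactions columns.
Group by accounts.id and compute SUM(t.amount). SUM over an all-NULL group is NULL.
  1: ids {9} → SUM(t.amount)=180
  2: ids {1, 2, 5, 7, 10} → SUM(t.amount)=506
  3: ids {3, 4, 6, 8, 11} → SUM(t.amount)=701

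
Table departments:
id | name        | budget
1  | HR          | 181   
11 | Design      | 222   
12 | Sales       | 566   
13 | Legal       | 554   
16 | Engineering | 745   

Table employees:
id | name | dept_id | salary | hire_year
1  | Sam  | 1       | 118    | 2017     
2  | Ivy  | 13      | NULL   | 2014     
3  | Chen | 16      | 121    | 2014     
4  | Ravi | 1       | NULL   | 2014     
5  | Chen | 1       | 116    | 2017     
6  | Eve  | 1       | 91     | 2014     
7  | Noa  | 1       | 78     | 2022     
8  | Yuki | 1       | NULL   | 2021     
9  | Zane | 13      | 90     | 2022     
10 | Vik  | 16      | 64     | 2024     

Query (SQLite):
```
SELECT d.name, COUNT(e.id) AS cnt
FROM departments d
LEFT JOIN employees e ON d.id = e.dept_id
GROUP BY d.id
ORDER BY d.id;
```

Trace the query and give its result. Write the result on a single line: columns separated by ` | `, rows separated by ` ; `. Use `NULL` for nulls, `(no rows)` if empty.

HR | 6 ; Design | 0 ; Sales | 0 ; Legal | 2 ; Engineering | 2

LEFT JOIN keeps every departments row; unmatched ones get NULL for employees columns.
Group by departments.id and compute COUNT(e.id). COUNT(col) of an all-NULL group is 0.
  1: ids {1, 4, 5, 6, 7, 8} → COUNT(e.id)=6
  11: ids {—} → COUNT(e.id)=0
  12: ids {—} → COUNT(e.id)=0
  13: ids {2, 9} → COUNT(e.id)=2
  16: ids {3, 10} → COUNT(e.id)=2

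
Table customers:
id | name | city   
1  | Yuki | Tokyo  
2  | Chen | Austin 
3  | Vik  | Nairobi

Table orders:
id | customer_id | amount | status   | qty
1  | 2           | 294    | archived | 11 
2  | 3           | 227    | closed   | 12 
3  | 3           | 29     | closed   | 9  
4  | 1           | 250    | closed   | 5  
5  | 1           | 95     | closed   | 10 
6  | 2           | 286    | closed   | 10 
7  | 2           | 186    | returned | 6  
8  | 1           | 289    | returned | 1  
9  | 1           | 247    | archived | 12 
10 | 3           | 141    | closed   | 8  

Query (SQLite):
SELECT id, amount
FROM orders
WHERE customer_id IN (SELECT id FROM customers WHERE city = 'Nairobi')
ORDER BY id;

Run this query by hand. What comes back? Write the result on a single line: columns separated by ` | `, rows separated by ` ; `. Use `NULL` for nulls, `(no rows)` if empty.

Inner query: customers.id where city = 'Nairobi'.
Outer: keep orders rows whose customer_id is in that set.
Inner query → {3}

2 | 227 ; 3 | 29 ; 10 | 141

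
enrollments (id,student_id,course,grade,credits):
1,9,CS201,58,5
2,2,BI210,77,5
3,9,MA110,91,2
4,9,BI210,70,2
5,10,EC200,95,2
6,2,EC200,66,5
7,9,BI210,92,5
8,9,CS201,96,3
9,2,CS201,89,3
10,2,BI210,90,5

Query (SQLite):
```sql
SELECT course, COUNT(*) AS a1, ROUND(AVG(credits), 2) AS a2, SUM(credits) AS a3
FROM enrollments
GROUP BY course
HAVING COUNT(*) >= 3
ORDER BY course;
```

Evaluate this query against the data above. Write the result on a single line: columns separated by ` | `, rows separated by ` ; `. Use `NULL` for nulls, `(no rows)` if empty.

Group enrollments by course.
Per group compute: COUNT(*), ROUND(AVG(credits), 2), SUM(credits).
HAVING: drop groups with fewer than 3 rows.
  BI210: ids {2, 4, 7, 10} → COUNT(*)=4, ROUND(AVG(credits), 2)=4.25, SUM(credits)=17
  CS201: ids {1, 8, 9} → COUNT(*)=3, ROUND(AVG(credits), 2)=3.67, SUM(credits)=11
  EC200: ids {5, 6} → COUNT(*)=2, ROUND(AVG(credits), 2)=3.5, SUM(credits)=7
  MA110: ids {3} → COUNT(*)=1, ROUND(AVG(credits), 2)=2, SUM(credits)=2

BI210 | 4 | 4.25 | 17 ; CS201 | 3 | 3.67 | 11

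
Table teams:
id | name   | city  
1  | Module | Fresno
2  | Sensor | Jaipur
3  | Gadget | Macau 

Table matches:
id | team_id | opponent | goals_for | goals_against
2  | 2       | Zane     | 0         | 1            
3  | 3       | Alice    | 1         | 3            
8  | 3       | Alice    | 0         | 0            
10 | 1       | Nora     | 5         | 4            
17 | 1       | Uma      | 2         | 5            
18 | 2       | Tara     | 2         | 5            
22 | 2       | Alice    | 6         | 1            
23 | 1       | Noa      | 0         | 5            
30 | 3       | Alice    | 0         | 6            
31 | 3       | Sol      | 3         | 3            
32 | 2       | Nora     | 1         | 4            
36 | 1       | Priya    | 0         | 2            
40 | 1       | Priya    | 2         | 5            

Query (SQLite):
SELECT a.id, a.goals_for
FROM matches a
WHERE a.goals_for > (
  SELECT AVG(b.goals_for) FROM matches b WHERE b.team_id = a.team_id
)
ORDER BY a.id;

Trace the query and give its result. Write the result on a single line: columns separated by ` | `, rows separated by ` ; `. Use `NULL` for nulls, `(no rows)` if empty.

10 | 5 ; 17 | 2 ; 22 | 6 ; 31 | 3 ; 40 | 2

For each matches row a, compute AVG(goals_for) over rows sharing a.team_id.
Keep row a if a.goals_for > that per-group AVG.
  team_id=1: AVG(goals_for) = 1.8
  team_id=2: AVG(goals_for) = 2.25
  team_id=3: AVG(goals_for) = 1.0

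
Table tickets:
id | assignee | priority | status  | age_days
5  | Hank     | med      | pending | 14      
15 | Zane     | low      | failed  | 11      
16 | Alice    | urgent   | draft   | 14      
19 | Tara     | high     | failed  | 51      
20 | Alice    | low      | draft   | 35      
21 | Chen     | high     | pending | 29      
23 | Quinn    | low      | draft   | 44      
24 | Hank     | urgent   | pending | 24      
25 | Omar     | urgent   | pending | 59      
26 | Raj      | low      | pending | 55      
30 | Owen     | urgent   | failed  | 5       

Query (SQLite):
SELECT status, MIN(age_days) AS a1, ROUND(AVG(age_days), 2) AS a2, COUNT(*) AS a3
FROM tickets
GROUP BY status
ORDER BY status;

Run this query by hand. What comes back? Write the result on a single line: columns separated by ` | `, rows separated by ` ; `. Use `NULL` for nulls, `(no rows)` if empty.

Group tickets by status.
Per group compute: MIN(age_days), ROUND(AVG(age_days), 2), COUNT(*).
  draft: ids {16, 20, 23} → MIN(age_days)=14, ROUND(AVG(age_days), 2)=31, COUNT(*)=3
  failed: ids {15, 19, 30} → MIN(age_days)=5, ROUND(AVG(age_days), 2)=22.33, COUNT(*)=3
  pending: ids {5, 21, 24, 25, 26} → MIN(age_days)=14, ROUND(AVG(age_days), 2)=36.2, COUNT(*)=5

draft | 14 | 31 | 3 ; failed | 5 | 22.33 | 3 ; pending | 14 | 36.2 | 5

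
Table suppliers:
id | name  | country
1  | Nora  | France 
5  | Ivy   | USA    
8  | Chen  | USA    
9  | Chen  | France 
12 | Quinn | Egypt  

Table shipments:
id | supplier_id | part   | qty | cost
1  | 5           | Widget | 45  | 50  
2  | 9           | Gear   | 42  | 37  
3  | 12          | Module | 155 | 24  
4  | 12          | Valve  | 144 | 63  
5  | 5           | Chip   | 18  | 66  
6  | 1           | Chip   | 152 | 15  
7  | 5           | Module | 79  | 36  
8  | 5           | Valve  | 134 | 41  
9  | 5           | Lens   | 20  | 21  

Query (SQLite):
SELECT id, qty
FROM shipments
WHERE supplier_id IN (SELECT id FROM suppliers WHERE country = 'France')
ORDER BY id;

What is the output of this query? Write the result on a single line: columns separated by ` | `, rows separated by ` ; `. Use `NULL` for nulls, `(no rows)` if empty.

Inner query: suppliers.id where country = 'France'.
Outer: keep shipments rows whose supplier_id is in that set.
Inner query → {1, 9}

2 | 42 ; 6 | 152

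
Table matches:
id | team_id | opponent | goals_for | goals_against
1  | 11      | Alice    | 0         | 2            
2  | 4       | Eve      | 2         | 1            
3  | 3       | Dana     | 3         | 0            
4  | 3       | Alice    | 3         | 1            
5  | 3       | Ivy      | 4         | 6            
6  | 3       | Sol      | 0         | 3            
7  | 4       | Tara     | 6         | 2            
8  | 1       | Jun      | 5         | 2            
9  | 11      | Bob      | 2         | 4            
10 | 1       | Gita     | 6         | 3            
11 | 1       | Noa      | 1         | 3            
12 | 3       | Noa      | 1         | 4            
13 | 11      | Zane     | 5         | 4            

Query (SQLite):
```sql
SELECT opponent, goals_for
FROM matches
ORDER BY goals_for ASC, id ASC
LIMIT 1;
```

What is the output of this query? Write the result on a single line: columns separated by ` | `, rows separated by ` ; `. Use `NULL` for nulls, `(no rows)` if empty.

Sort by goals_for asc, tiebreak id asc: (0, id=1), (0, id=6), (1, id=11), (1, id=12) …. Take first 1.

Alice | 0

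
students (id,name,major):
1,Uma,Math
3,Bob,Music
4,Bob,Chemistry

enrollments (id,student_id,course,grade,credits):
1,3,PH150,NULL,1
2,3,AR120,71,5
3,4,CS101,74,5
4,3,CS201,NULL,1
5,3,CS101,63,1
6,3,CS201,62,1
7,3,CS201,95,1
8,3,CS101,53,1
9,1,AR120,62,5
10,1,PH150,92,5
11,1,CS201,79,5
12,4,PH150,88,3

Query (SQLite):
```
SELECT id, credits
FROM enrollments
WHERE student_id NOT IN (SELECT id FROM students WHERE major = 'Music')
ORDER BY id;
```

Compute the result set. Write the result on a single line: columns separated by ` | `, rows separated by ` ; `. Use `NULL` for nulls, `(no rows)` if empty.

3 | 5 ; 9 | 5 ; 10 | 5 ; 11 | 5 ; 12 | 3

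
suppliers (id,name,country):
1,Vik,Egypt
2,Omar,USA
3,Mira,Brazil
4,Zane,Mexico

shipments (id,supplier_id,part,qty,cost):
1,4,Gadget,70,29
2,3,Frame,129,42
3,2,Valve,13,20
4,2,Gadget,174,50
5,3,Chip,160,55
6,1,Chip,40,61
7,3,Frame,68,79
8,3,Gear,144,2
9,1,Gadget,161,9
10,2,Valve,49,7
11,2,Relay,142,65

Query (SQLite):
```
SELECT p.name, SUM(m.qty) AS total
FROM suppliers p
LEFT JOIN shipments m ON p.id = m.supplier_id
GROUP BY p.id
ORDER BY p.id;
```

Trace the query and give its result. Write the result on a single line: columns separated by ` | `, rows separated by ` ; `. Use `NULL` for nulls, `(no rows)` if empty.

Vik | 201 ; Omar | 378 ; Mira | 501 ; Zane | 70

LEFT JOIN keeps every suppliers row; unmatched ones get NULL for shipments columns.
Group by suppliers.id and compute SUM(m.qty). SUM over an all-NULL group is NULL.
  1: ids {6, 9} → SUM(m.qty)=201
  2: ids {3, 4, 10, 11} → SUM(m.qty)=378
  3: ids {2, 5, 7, 8} → SUM(m.qty)=501
  4: ids {1} → SUM(m.qty)=70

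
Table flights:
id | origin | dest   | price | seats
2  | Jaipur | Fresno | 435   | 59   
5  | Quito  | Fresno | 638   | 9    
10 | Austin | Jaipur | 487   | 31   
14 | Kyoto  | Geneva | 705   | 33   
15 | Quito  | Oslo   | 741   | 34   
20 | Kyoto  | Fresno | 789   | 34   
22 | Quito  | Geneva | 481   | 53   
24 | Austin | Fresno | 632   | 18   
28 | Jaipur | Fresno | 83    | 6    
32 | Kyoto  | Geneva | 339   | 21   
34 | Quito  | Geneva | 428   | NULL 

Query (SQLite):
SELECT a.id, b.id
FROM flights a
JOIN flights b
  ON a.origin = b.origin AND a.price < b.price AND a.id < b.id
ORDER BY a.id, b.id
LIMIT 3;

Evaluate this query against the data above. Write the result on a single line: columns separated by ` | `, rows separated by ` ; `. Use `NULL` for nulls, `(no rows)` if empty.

5 | 15 ; 10 | 24 ; 14 | 20

Pairs (a,b) with same origin, a.price < b.price, a.id < b.id.
origin groups: Austin:{10,24} Jaipur:{2,28} Kyoto:{14,20,32} Quito:{5,15,22,34}
Ordered by (a.id, b.id); first 3.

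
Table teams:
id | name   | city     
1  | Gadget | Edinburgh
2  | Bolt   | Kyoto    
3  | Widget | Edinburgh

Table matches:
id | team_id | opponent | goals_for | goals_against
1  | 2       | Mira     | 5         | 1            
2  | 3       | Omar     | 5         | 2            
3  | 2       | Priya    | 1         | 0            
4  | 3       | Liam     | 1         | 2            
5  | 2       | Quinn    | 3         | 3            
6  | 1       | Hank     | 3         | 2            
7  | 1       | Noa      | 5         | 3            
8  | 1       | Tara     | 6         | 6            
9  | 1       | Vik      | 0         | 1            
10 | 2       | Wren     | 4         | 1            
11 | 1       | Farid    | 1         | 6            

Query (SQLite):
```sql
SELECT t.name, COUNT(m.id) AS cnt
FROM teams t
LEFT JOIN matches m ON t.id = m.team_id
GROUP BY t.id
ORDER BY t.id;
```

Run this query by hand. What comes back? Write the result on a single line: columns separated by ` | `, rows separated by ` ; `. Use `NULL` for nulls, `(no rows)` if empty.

LEFT JOIN keeps every teams row; unmatched ones get NULL for matches columns.
Group by teams.id and compute COUNT(m.id). COUNT(col) of an all-NULL group is 0.
  1: ids {6, 7, 8, 9, 11} → COUNT(m.id)=5
  2: ids {1, 3, 5, 10} → COUNT(m.id)=4
  3: ids {2, 4} → COUNT(m.id)=2

Gadget | 5 ; Bolt | 4 ; Widget | 2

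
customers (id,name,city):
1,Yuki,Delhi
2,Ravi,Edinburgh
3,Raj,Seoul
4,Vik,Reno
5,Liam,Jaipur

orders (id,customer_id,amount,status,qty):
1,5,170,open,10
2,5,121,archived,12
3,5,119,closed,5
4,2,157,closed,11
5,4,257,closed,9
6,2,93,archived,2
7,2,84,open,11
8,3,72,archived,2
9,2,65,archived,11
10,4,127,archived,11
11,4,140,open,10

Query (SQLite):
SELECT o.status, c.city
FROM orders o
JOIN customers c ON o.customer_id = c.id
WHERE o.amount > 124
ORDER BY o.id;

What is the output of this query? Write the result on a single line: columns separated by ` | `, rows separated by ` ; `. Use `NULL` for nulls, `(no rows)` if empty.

Each orders row matches the customers row where customer_id = customers.id.
Then keep rows with o.amount > 124.

open | Jaipur ; closed | Edinburgh ; closed | Reno ; archived | Reno ; open | Reno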